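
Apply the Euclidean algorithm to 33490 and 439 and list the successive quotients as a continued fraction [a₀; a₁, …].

33490 ÷ 439 → quotient 76, remainder 126
439 ÷ 126 → quotient 3, remainder 61
126 ÷ 61 → quotient 2, remainder 4
61 ÷ 4 → quotient 15, remainder 1
4 ÷ 1 → quotient 4, remainder 0

[76; 3, 2, 15, 4]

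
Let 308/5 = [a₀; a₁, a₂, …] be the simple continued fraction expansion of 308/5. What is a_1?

308 ÷ 5 → quotient 61, remainder 3
5 ÷ 3 → quotient 1, remainder 2

1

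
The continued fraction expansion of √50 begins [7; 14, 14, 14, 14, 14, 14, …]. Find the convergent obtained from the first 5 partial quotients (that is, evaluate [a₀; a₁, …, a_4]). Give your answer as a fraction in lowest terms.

275807/39005

Collapse the nested fraction from the inside out:
Start with 14.
14 + 1/(14/1) = 14 + 1/14 = 197/14
14 + 1/(197/14) = 14 + 14/197 = 2772/197
14 + 1/(2772/197) = 14 + 197/2772 = 39005/2772
7 + 1/(39005/2772) = 7 + 2772/39005 = 275807/39005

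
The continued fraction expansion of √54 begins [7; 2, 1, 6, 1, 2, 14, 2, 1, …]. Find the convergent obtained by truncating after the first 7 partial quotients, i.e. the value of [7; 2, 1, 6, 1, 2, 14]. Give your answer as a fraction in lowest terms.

Start with 14.
2 + 1/(14/1) = 2 + 1/14 = 29/14
1 + 1/(29/14) = 1 + 14/29 = 43/29
6 + 1/(43/29) = 6 + 29/43 = 287/43
1 + 1/(287/43) = 1 + 43/287 = 330/287
2 + 1/(330/287) = 2 + 287/330 = 947/330
7 + 1/(947/330) = 7 + 330/947 = 6959/947

6959/947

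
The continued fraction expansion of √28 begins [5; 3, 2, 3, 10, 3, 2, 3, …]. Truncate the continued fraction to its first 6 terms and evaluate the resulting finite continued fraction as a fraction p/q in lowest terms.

4048/765

Work from the innermost term outward:
Start with 3.
10 + 1/(3/1) = 10 + 1/3 = 31/3
3 + 1/(31/3) = 3 + 3/31 = 96/31
2 + 1/(96/31) = 2 + 31/96 = 223/96
3 + 1/(223/96) = 3 + 96/223 = 765/223
5 + 1/(765/223) = 5 + 223/765 = 4048/765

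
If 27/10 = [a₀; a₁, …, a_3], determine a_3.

27 ÷ 10 → quotient 2, remainder 7
10 ÷ 7 → quotient 1, remainder 3
7 ÷ 3 → quotient 2, remainder 1
3 ÷ 1 → quotient 3, remainder 0

3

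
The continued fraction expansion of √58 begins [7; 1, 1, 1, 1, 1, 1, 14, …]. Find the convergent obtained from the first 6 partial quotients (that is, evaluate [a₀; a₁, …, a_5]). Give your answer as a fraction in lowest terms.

61/8

Compute successive convergents:
a_0 = 7: 7/1
a_1 = 1: 8/1
a_2 = 1: 15/2
a_3 = 1: 23/3
a_4 = 1: 38/5
a_5 = 1: 61/8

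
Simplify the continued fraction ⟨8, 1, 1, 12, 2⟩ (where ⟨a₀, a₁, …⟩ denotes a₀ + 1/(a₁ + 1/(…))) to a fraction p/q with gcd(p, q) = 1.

443/52

Collapse the nested fraction from the inside out:
Start with 2.
12 + 1/(2/1) = 12 + 1/2 = 25/2
1 + 1/(25/2) = 1 + 2/25 = 27/25
1 + 1/(27/25) = 1 + 25/27 = 52/27
8 + 1/(52/27) = 8 + 27/52 = 443/52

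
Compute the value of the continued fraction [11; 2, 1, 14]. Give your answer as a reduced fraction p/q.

Start with 14.
1 + 1/(14/1) = 1 + 1/14 = 15/14
2 + 1/(15/14) = 2 + 14/15 = 44/15
11 + 1/(44/15) = 11 + 15/44 = 499/44

499/44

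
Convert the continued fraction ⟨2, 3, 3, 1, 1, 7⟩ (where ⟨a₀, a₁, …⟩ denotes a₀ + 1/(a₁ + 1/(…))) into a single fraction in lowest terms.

401/174

Start with 7.
1 + 1/(7/1) = 1 + 1/7 = 8/7
1 + 1/(8/7) = 1 + 7/8 = 15/8
3 + 1/(15/8) = 3 + 8/15 = 53/15
3 + 1/(53/15) = 3 + 15/53 = 174/53
2 + 1/(174/53) = 2 + 53/174 = 401/174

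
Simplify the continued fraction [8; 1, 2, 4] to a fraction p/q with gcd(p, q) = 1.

Build up convergents one term at a time:
a_0 = 8: 8/1
a_1 = 1: 9/1
a_2 = 2: 26/3
a_3 = 4: 113/13

113/13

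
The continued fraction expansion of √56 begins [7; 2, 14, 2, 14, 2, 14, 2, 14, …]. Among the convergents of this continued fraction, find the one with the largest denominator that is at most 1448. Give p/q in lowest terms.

6503/869

a_0 = 7: 7/1  (≤ bound)
a_1 = 2: 15/2  (≤ bound)
a_2 = 14: 217/29  (≤ bound)
a_3 = 2: 449/60  (≤ bound)
a_4 = 14: 6503/869  (≤ bound)
a_5 = 2: 13455/1798  (> 1448, stop)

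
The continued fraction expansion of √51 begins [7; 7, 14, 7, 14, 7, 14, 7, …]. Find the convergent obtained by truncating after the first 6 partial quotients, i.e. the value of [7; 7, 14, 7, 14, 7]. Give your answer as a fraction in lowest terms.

499850/69993

Start with 7.
14 + 1/(7/1) = 14 + 1/7 = 99/7
7 + 1/(99/7) = 7 + 7/99 = 700/99
14 + 1/(700/99) = 14 + 99/700 = 9899/700
7 + 1/(9899/700) = 7 + 700/9899 = 69993/9899
7 + 1/(69993/9899) = 7 + 9899/69993 = 499850/69993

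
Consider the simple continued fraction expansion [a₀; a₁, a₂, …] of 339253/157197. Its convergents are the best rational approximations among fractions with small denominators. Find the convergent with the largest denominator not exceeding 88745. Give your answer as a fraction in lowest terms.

156614/72569

a_0 = 2: 2/1  (≤ bound)
a_1 = 6: 13/6  (≤ bound)
a_2 = 3: 41/19  (≤ bound)
a_3 = 11: 464/215  (≤ bound)
a_4 = 56: 26025/12059  (≤ bound)
a_5 = 6: 156614/72569  (≤ bound)
a_6 = 2: 339253/157197  (> 88745, stop)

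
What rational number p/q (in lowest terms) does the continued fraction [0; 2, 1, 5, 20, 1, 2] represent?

Collapse the nested fraction from the inside out:
Start with 2.
1 + 1/(2/1) = 1 + 1/2 = 3/2
20 + 1/(3/2) = 20 + 2/3 = 62/3
5 + 1/(62/3) = 5 + 3/62 = 313/62
1 + 1/(313/62) = 1 + 62/313 = 375/313
2 + 1/(375/313) = 2 + 313/375 = 1063/375
0 + 1/(1063/375) = 0 + 375/1063 = 375/1063

375/1063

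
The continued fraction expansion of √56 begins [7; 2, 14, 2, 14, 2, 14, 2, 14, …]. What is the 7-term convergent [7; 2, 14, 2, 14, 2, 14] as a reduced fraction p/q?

Start with 14.
2 + 1/(14/1) = 2 + 1/14 = 29/14
14 + 1/(29/14) = 14 + 14/29 = 420/29
2 + 1/(420/29) = 2 + 29/420 = 869/420
14 + 1/(869/420) = 14 + 420/869 = 12586/869
2 + 1/(12586/869) = 2 + 869/12586 = 26041/12586
7 + 1/(26041/12586) = 7 + 12586/26041 = 194873/26041

194873/26041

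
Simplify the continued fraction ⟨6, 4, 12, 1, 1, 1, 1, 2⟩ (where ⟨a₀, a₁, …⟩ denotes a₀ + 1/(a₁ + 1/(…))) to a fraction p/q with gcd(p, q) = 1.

Compute successive convergents:
a_0 = 6: 6/1
a_1 = 4: 25/4
a_2 = 12: 306/49
a_3 = 1: 331/53
a_4 = 1: 637/102
a_5 = 1: 968/155
a_6 = 1: 1605/257
a_7 = 2: 4178/669

4178/669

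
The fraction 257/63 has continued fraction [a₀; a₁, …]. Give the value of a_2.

257 = 4·63 + 5, so a_0 = 4
63 = 12·5 + 3, so a_1 = 12
5 = 1·3 + 2, so a_2 = 1

1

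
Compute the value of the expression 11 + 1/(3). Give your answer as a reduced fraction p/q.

34/3

a_0 = 11: 11/1
a_1 = 3: 34/3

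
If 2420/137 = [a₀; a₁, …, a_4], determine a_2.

Run the Euclidean algorithm, recording each quotient:
⌊2420/137⌋ = 17, remainder 91
⌊137/91⌋ = 1, remainder 46
⌊91/46⌋ = 1, remainder 45

1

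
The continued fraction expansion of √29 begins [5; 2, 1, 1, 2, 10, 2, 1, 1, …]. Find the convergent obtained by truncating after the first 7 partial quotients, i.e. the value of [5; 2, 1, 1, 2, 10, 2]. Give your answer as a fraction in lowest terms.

a_0 = 5: 5/1
a_1 = 2: 11/2
a_2 = 1: 16/3
a_3 = 1: 27/5
a_4 = 2: 70/13
a_5 = 10: 727/135
a_6 = 2: 1524/283

1524/283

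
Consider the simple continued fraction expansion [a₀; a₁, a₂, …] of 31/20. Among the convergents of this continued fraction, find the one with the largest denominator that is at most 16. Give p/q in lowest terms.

14/9

a_0 = 1: 1/1  (≤ bound)
a_1 = 1: 2/1  (≤ bound)
a_2 = 1: 3/2  (≤ bound)
a_3 = 4: 14/9  (≤ bound)
a_4 = 2: 31/20  (> 16, stop)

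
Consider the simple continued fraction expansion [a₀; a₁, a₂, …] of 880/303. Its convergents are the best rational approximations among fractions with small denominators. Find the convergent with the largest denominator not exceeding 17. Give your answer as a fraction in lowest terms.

29/10

a_0 = 2: 2/1  (≤ bound)
a_1 = 1: 3/1  (≤ bound)
a_2 = 9: 29/10  (≤ bound)
a_3 = 2: 61/21  (> 17, stop)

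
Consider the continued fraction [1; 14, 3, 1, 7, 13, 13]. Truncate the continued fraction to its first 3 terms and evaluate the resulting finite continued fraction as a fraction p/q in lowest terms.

Work from the innermost term outward:
Start with 3.
14 + 1/(3/1) = 14 + 1/3 = 43/3
1 + 1/(43/3) = 1 + 3/43 = 46/43

46/43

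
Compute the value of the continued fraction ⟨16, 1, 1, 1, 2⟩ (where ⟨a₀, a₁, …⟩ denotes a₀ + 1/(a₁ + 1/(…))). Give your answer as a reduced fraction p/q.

133/8

Start with 2.
1 + 1/(2/1) = 1 + 1/2 = 3/2
1 + 1/(3/2) = 1 + 2/3 = 5/3
1 + 1/(5/3) = 1 + 3/5 = 8/5
16 + 1/(8/5) = 16 + 5/8 = 133/8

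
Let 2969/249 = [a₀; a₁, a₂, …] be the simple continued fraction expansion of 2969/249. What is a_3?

9

⌊2969/249⌋ = 11, remainder 230
⌊249/230⌋ = 1, remainder 19
⌊230/19⌋ = 12, remainder 2
⌊19/2⌋ = 9, remainder 1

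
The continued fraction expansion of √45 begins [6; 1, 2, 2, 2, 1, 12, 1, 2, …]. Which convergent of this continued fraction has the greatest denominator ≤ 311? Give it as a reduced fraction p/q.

List convergents until the denominator exceeds the bound:
a_0 = 6: 6/1  (≤ bound)
a_1 = 1: 7/1  (≤ bound)
a_2 = 2: 20/3  (≤ bound)
a_3 = 2: 47/7  (≤ bound)
a_4 = 2: 114/17  (≤ bound)
a_5 = 1: 161/24  (≤ bound)
a_6 = 12: 2046/305  (≤ bound)
a_7 = 1: 2207/329  (> 311, stop)

2046/305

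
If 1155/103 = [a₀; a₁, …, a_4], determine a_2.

1

⌊1155/103⌋ = 11, remainder 22
⌊103/22⌋ = 4, remainder 15
⌊22/15⌋ = 1, remainder 7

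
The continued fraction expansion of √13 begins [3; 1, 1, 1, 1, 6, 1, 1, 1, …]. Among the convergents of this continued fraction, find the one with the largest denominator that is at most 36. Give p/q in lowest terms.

List convergents until the denominator exceeds the bound:
a_0 = 3: 3/1  (≤ bound)
a_1 = 1: 4/1  (≤ bound)
a_2 = 1: 7/2  (≤ bound)
a_3 = 1: 11/3  (≤ bound)
a_4 = 1: 18/5  (≤ bound)
a_5 = 6: 119/33  (≤ bound)
a_6 = 1: 137/38  (> 36, stop)

119/33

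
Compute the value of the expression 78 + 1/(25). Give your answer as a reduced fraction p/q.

1951/25

Start with 25.
78 + 1/(25/1) = 78 + 1/25 = 1951/25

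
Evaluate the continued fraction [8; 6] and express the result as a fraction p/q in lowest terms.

Start with 6.
8 + 1/(6/1) = 8 + 1/6 = 49/6

49/6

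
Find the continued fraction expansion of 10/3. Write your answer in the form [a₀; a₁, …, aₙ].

10 ÷ 3 → quotient 3, remainder 1
3 ÷ 1 → quotient 3, remainder 0

[3; 3]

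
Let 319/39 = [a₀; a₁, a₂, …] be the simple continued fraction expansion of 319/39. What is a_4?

3

319 ÷ 39 → quotient 8, remainder 7
39 ÷ 7 → quotient 5, remainder 4
7 ÷ 4 → quotient 1, remainder 3
4 ÷ 3 → quotient 1, remainder 1
3 ÷ 1 → quotient 3, remainder 0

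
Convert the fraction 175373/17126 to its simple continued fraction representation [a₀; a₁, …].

[10; 4, 6, 9, 1, 3, 3, 5]

175373 = 10·17126 + 4113, so a_0 = 10
17126 = 4·4113 + 674, so a_1 = 4
4113 = 6·674 + 69, so a_2 = 6
674 = 9·69 + 53, so a_3 = 9
69 = 1·53 + 16, so a_4 = 1
53 = 3·16 + 5, so a_5 = 3
16 = 3·5 + 1, so a_6 = 3
5 = 5·1 + 0, so a_7 = 5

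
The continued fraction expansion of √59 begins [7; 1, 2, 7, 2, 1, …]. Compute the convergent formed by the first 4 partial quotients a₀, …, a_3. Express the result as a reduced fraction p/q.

169/22

a_0 = 7: 7/1
a_1 = 1: 8/1
a_2 = 2: 23/3
a_3 = 7: 169/22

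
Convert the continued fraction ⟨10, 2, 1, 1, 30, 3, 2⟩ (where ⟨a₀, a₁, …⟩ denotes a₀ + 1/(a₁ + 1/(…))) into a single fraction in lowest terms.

11241/1081

Start with 2.
3 + 1/(2/1) = 3 + 1/2 = 7/2
30 + 1/(7/2) = 30 + 2/7 = 212/7
1 + 1/(212/7) = 1 + 7/212 = 219/212
1 + 1/(219/212) = 1 + 212/219 = 431/219
2 + 1/(431/219) = 2 + 219/431 = 1081/431
10 + 1/(1081/431) = 10 + 431/1081 = 11241/1081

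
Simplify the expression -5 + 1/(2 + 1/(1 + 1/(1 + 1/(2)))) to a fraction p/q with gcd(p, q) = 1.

Start with 2.
1 + 1/(2/1) = 1 + 1/2 = 3/2
1 + 1/(3/2) = 1 + 2/3 = 5/3
2 + 1/(5/3) = 2 + 3/5 = 13/5
-5 + 1/(13/5) = -5 + 5/13 = -60/13

-60/13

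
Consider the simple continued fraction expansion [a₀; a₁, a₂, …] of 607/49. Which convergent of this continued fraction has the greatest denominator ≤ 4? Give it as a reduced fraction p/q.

37/3

List convergents until the denominator exceeds the bound:
a_0 = 12: 12/1  (≤ bound)
a_1 = 2: 25/2  (≤ bound)
a_2 = 1: 37/3  (≤ bound)
a_3 = 1: 62/5  (> 4, stop)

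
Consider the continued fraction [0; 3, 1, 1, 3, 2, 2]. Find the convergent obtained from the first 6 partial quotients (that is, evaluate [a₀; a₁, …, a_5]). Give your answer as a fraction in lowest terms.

16/57

Compute successive convergents:
a_0 = 0: 0/1
a_1 = 3: 1/3
a_2 = 1: 1/4
a_3 = 1: 2/7
a_4 = 3: 7/25
a_5 = 2: 16/57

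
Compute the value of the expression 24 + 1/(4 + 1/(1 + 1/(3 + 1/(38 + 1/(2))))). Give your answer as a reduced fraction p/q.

35662/1473

a_0 = 24: 24/1
a_1 = 4: 97/4
a_2 = 1: 121/5
a_3 = 3: 460/19
a_4 = 38: 17601/727
a_5 = 2: 35662/1473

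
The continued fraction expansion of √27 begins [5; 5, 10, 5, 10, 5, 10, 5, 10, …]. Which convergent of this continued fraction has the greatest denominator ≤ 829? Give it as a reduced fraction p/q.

a_0 = 5: 5/1  (≤ bound)
a_1 = 5: 26/5  (≤ bound)
a_2 = 10: 265/51  (≤ bound)
a_3 = 5: 1351/260  (≤ bound)
a_4 = 10: 13775/2651  (> 829, stop)

1351/260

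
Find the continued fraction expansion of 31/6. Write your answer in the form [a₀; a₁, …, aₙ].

[5; 6]

31 ÷ 6 → quotient 5, remainder 1
6 ÷ 1 → quotient 6, remainder 0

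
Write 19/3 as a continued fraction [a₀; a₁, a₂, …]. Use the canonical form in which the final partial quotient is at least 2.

[6; 3]

19 ÷ 3 → quotient 6, remainder 1
3 ÷ 1 → quotient 3, remainder 0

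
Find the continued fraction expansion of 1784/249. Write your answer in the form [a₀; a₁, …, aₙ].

[7; 6, 13, 1, 2]

Apply division with remainder until the remainder is 0:
1784 ÷ 249 → quotient 7, remainder 41
249 ÷ 41 → quotient 6, remainder 3
41 ÷ 3 → quotient 13, remainder 2
3 ÷ 2 → quotient 1, remainder 1
2 ÷ 1 → quotient 2, remainder 0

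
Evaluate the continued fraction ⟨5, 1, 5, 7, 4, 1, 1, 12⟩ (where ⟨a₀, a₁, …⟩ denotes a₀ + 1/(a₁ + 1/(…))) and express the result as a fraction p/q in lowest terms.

Start with 12.
1 + 1/(12/1) = 1 + 1/12 = 13/12
1 + 1/(13/12) = 1 + 12/13 = 25/13
4 + 1/(25/13) = 4 + 13/25 = 113/25
7 + 1/(113/25) = 7 + 25/113 = 816/113
5 + 1/(816/113) = 5 + 113/816 = 4193/816
1 + 1/(4193/816) = 1 + 816/4193 = 5009/4193
5 + 1/(5009/4193) = 5 + 4193/5009 = 29238/5009

29238/5009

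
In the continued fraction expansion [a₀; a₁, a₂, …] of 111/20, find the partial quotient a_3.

4

Repeatedly divide and take the remainder:
⌊111/20⌋ = 5, remainder 11
⌊20/11⌋ = 1, remainder 9
⌊11/9⌋ = 1, remainder 2
⌊9/2⌋ = 4, remainder 1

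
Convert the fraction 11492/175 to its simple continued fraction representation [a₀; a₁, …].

⌊11492/175⌋ = 65, remainder 117
⌊175/117⌋ = 1, remainder 58
⌊117/58⌋ = 2, remainder 1
⌊58/1⌋ = 58, remainder 0

[65; 1, 2, 58]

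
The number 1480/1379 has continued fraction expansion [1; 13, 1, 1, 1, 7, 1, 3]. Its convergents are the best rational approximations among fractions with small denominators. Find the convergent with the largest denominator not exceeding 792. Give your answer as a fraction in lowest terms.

381/355

a_0 = 1: 1/1  (≤ bound)
a_1 = 13: 14/13  (≤ bound)
a_2 = 1: 15/14  (≤ bound)
a_3 = 1: 29/27  (≤ bound)
a_4 = 1: 44/41  (≤ bound)
a_5 = 7: 337/314  (≤ bound)
a_6 = 1: 381/355  (≤ bound)
a_7 = 3: 1480/1379  (> 792, stop)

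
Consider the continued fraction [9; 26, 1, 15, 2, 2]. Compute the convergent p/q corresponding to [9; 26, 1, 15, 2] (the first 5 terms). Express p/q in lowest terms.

8034/889

Starting at the tail and folding back:
Start with 2.
15 + 1/(2/1) = 15 + 1/2 = 31/2
1 + 1/(31/2) = 1 + 2/31 = 33/31
26 + 1/(33/31) = 26 + 31/33 = 889/33
9 + 1/(889/33) = 9 + 33/889 = 8034/889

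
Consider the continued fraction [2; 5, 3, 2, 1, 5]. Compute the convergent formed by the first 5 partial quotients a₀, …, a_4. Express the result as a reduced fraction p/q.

a_0 = 2: 2/1
a_1 = 5: 11/5
a_2 = 3: 35/16
a_3 = 2: 81/37
a_4 = 1: 116/53

116/53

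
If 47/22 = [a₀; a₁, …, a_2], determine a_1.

7

Run the Euclidean algorithm, recording each quotient:
47 ÷ 22 → quotient 2, remainder 3
22 ÷ 3 → quotient 7, remainder 1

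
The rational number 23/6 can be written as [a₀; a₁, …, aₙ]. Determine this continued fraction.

Repeatedly divide and take the remainder:
23 ÷ 6 → quotient 3, remainder 5
6 ÷ 5 → quotient 1, remainder 1
5 ÷ 1 → quotient 5, remainder 0

[3; 1, 5]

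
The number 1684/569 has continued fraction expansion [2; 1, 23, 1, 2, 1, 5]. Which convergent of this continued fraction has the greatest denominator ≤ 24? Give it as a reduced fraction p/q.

List convergents until the denominator exceeds the bound:
a_0 = 2: 2/1  (≤ bound)
a_1 = 1: 3/1  (≤ bound)
a_2 = 23: 71/24  (≤ bound)
a_3 = 1: 74/25  (> 24, stop)

71/24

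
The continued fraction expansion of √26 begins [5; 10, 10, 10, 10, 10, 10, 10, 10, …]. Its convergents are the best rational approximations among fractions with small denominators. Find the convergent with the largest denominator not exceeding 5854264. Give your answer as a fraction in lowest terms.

a_0 = 5: 5/1  (≤ bound)
a_1 = 10: 51/10  (≤ bound)
a_2 = 10: 515/101  (≤ bound)
a_3 = 10: 5201/1020  (≤ bound)
a_4 = 10: 52525/10301  (≤ bound)
a_5 = 10: 530451/104030  (≤ bound)
a_6 = 10: 5357035/1050601  (≤ bound)
a_7 = 10: 54100801/10610040  (> 5854264, stop)

5357035/1050601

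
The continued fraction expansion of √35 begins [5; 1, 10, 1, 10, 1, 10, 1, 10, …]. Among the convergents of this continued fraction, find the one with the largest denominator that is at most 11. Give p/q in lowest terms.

List convergents until the denominator exceeds the bound:
a_0 = 5: 5/1  (≤ bound)
a_1 = 1: 6/1  (≤ bound)
a_2 = 10: 65/11  (≤ bound)
a_3 = 1: 71/12  (> 11, stop)

65/11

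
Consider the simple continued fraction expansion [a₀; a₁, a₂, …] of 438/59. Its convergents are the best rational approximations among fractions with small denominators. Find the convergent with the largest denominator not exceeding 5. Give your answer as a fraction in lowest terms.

List convergents until the denominator exceeds the bound:
a_0 = 7: 7/1  (≤ bound)
a_1 = 2: 15/2  (≤ bound)
a_2 = 2: 37/5  (≤ bound)
a_3 = 1: 52/7  (> 5, stop)

37/5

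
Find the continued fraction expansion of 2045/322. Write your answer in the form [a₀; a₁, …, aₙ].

[6; 2, 1, 5, 1, 1, 1, 5]

2045 = 6·322 + 113, so a_0 = 6
322 = 2·113 + 96, so a_1 = 2
113 = 1·96 + 17, so a_2 = 1
96 = 5·17 + 11, so a_3 = 5
17 = 1·11 + 6, so a_4 = 1
11 = 1·6 + 5, so a_5 = 1
6 = 1·5 + 1, so a_6 = 1
5 = 5·1 + 0, so a_7 = 5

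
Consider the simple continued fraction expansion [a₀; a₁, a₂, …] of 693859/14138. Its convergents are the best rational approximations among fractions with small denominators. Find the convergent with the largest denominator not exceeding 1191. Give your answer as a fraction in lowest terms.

List convergents until the denominator exceeds the bound:
a_0 = 49: 49/1  (≤ bound)
a_1 = 12: 589/12  (≤ bound)
a_2 = 1: 638/13  (≤ bound)
a_3 = 7: 5055/103  (≤ bound)
a_4 = 1: 5693/116  (≤ bound)
a_5 = 11: 67678/1379  (> 1191, stop)

5693/116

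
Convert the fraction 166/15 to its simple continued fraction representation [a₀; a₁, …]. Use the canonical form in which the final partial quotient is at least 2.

[11; 15]

166 ÷ 15 → quotient 11, remainder 1
15 ÷ 1 → quotient 15, remainder 0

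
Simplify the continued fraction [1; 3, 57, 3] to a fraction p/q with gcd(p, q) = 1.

Compute successive convergents:
a_0 = 1: 1/1
a_1 = 3: 4/3
a_2 = 57: 229/172
a_3 = 3: 691/519

691/519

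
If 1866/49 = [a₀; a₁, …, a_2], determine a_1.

12

1866 = 38·49 + 4, so a_0 = 38
49 = 12·4 + 1, so a_1 = 12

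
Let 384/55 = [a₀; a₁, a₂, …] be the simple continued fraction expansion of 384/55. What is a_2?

Run the Euclidean algorithm, recording each quotient:
384 ÷ 55 → quotient 6, remainder 54
55 ÷ 54 → quotient 1, remainder 1
54 ÷ 1 → quotient 54, remainder 0

54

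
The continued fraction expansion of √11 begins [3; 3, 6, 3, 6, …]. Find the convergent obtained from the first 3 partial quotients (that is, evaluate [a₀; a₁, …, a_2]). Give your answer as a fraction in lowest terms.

Start with 6.
3 + 1/(6/1) = 3 + 1/6 = 19/6
3 + 1/(19/6) = 3 + 6/19 = 63/19

63/19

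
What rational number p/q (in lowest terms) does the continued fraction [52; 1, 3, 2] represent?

475/9

Build up convergents one term at a time:
a_0 = 52: 52/1
a_1 = 1: 53/1
a_2 = 3: 211/4
a_3 = 2: 475/9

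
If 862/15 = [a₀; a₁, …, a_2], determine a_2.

7

862 = 57·15 + 7, so a_0 = 57
15 = 2·7 + 1, so a_1 = 2
7 = 7·1 + 0, so a_2 = 7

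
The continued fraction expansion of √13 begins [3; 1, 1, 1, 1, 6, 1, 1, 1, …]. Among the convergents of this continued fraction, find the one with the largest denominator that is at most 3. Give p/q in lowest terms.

List convergents until the denominator exceeds the bound:
a_0 = 3: 3/1  (≤ bound)
a_1 = 1: 4/1  (≤ bound)
a_2 = 1: 7/2  (≤ bound)
a_3 = 1: 11/3  (≤ bound)
a_4 = 1: 18/5  (> 3, stop)

11/3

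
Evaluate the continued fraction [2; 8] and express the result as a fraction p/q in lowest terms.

17/8

a_0 = 2: 2/1
a_1 = 8: 17/8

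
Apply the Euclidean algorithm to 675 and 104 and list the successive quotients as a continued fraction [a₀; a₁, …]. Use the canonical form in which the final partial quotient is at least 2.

[6; 2, 25, 2]

675 = 6·104 + 51, so a_0 = 6
104 = 2·51 + 2, so a_1 = 2
51 = 25·2 + 1, so a_2 = 25
2 = 2·1 + 0, so a_3 = 2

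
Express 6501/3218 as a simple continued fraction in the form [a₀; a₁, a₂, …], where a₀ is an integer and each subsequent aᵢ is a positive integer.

Apply division with remainder until the remainder is 0:
6501 ÷ 3218 → quotient 2, remainder 65
3218 ÷ 65 → quotient 49, remainder 33
65 ÷ 33 → quotient 1, remainder 32
33 ÷ 32 → quotient 1, remainder 1
32 ÷ 1 → quotient 32, remainder 0

[2; 49, 1, 1, 32]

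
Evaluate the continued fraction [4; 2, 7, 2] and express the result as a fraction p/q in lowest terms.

Start with 2.
7 + 1/(2/1) = 7 + 1/2 = 15/2
2 + 1/(15/2) = 2 + 2/15 = 32/15
4 + 1/(32/15) = 4 + 15/32 = 143/32

143/32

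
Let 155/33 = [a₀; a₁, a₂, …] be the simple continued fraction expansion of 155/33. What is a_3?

3

⌊155/33⌋ = 4, remainder 23
⌊33/23⌋ = 1, remainder 10
⌊23/10⌋ = 2, remainder 3
⌊10/3⌋ = 3, remainder 1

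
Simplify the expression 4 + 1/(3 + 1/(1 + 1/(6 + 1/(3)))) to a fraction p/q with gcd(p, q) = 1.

362/85

Start with 3.
6 + 1/(3/1) = 6 + 1/3 = 19/3
1 + 1/(19/3) = 1 + 3/19 = 22/19
3 + 1/(22/19) = 3 + 19/22 = 85/22
4 + 1/(85/22) = 4 + 22/85 = 362/85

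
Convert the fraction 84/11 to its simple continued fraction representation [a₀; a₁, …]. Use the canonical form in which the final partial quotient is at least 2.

[7; 1, 1, 1, 3]

84 ÷ 11 → quotient 7, remainder 7
11 ÷ 7 → quotient 1, remainder 4
7 ÷ 4 → quotient 1, remainder 3
4 ÷ 3 → quotient 1, remainder 1
3 ÷ 1 → quotient 3, remainder 0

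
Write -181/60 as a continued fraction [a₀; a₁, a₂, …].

[-4; 1, 59]

-181 = -4·60 + 59, so a_0 = -4
60 = 1·59 + 1, so a_1 = 1
59 = 59·1 + 0, so a_2 = 59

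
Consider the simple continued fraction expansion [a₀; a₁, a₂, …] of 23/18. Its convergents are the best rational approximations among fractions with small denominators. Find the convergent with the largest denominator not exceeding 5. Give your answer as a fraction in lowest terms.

5/4

List convergents until the denominator exceeds the bound:
a_0 = 1: 1/1  (≤ bound)
a_1 = 3: 4/3  (≤ bound)
a_2 = 1: 5/4  (≤ bound)
a_3 = 1: 9/7  (> 5, stop)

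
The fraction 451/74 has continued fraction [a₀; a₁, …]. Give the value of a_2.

⌊451/74⌋ = 6, remainder 7
⌊74/7⌋ = 10, remainder 4
⌊7/4⌋ = 1, remainder 3

1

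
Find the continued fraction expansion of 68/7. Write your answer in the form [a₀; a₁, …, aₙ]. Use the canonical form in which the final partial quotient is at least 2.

Repeatedly divide and take the remainder:
68 = 9·7 + 5, so a_0 = 9
7 = 1·5 + 2, so a_1 = 1
5 = 2·2 + 1, so a_2 = 2
2 = 2·1 + 0, so a_3 = 2

[9; 1, 2, 2]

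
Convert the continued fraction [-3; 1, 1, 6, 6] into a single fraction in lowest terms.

Build up convergents one term at a time:
a_0 = -3: -3/1
a_1 = 1: -2/1
a_2 = 1: -5/2
a_3 = 6: -32/13
a_4 = 6: -197/80

-197/80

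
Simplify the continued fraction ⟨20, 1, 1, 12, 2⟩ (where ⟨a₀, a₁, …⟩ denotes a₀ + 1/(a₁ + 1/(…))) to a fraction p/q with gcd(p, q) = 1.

1067/52

Start with 2.
12 + 1/(2/1) = 12 + 1/2 = 25/2
1 + 1/(25/2) = 1 + 2/25 = 27/25
1 + 1/(27/25) = 1 + 25/27 = 52/27
20 + 1/(52/27) = 20 + 27/52 = 1067/52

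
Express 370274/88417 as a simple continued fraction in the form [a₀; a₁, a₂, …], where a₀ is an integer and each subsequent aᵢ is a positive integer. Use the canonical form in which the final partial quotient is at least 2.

⌊370274/88417⌋ = 4, remainder 16606
⌊88417/16606⌋ = 5, remainder 5387
⌊16606/5387⌋ = 3, remainder 445
⌊5387/445⌋ = 12, remainder 47
⌊445/47⌋ = 9, remainder 22
⌊47/22⌋ = 2, remainder 3
⌊22/3⌋ = 7, remainder 1
⌊3/1⌋ = 3, remainder 0

[4; 5, 3, 12, 9, 2, 7, 3]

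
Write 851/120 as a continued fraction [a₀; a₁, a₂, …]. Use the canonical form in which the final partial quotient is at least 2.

[7; 10, 1, 10]

Run the Euclidean algorithm, recording each quotient:
⌊851/120⌋ = 7, remainder 11
⌊120/11⌋ = 10, remainder 10
⌊11/10⌋ = 1, remainder 1
⌊10/1⌋ = 10, remainder 0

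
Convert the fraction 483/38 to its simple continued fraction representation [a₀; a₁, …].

483 ÷ 38 → quotient 12, remainder 27
38 ÷ 27 → quotient 1, remainder 11
27 ÷ 11 → quotient 2, remainder 5
11 ÷ 5 → quotient 2, remainder 1
5 ÷ 1 → quotient 5, remainder 0

[12; 1, 2, 2, 5]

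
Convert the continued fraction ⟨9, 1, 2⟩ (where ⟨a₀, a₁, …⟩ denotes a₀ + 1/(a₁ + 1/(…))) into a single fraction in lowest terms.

a_0 = 9: 9/1
a_1 = 1: 10/1
a_2 = 2: 29/3

29/3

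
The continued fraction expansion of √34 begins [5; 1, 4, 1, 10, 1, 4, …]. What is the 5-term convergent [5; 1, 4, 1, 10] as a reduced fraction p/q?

379/65

Start with 10.
1 + 1/(10/1) = 1 + 1/10 = 11/10
4 + 1/(11/10) = 4 + 10/11 = 54/11
1 + 1/(54/11) = 1 + 11/54 = 65/54
5 + 1/(65/54) = 5 + 54/65 = 379/65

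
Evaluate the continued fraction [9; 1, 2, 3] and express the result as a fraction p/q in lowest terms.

Compute successive convergents:
a_0 = 9: 9/1
a_1 = 1: 10/1
a_2 = 2: 29/3
a_3 = 3: 97/10

97/10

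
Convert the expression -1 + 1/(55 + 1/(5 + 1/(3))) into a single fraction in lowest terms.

-867/883

Start with 3.
5 + 1/(3/1) = 5 + 1/3 = 16/3
55 + 1/(16/3) = 55 + 3/16 = 883/16
-1 + 1/(883/16) = -1 + 16/883 = -867/883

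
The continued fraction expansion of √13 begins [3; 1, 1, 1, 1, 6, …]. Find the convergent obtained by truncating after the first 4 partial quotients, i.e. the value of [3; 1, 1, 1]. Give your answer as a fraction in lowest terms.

11/3

Compute successive convergents:
a_0 = 3: 3/1
a_1 = 1: 4/1
a_2 = 1: 7/2
a_3 = 1: 11/3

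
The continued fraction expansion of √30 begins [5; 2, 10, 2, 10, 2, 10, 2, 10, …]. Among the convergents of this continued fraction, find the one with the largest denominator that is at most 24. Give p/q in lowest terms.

a_0 = 5: 5/1  (≤ bound)
a_1 = 2: 11/2  (≤ bound)
a_2 = 10: 115/21  (≤ bound)
a_3 = 2: 241/44  (> 24, stop)

115/21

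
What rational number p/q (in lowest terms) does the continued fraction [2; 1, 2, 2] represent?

Start with 2.
2 + 1/(2/1) = 2 + 1/2 = 5/2
1 + 1/(5/2) = 1 + 2/5 = 7/5
2 + 1/(7/5) = 2 + 5/7 = 19/7

19/7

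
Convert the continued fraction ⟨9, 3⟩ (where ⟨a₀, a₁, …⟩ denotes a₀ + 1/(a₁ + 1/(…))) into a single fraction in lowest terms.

28/3

Build up convergents one term at a time:
a_0 = 9: 9/1
a_1 = 3: 28/3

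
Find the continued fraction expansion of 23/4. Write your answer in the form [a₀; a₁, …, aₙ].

[5; 1, 3]

23 = 5·4 + 3, so a_0 = 5
4 = 1·3 + 1, so a_1 = 1
3 = 3·1 + 0, so a_2 = 3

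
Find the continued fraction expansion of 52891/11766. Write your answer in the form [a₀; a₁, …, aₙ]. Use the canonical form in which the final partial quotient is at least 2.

Repeatedly divide and take the remainder:
52891 = 4·11766 + 5827, so a_0 = 4
11766 = 2·5827 + 112, so a_1 = 2
5827 = 52·112 + 3, so a_2 = 52
112 = 37·3 + 1, so a_3 = 37
3 = 3·1 + 0, so a_4 = 3

[4; 2, 52, 37, 3]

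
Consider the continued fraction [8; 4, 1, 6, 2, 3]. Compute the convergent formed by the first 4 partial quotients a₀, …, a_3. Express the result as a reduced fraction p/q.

Use the convergent recurrence hₖ = aₖ·hₖ₋₁ + hₖ₋₂ (and likewise for the denominators kₖ):
a_0 = 8: 8/1
a_1 = 4: 33/4
a_2 = 1: 41/5
a_3 = 6: 279/34

279/34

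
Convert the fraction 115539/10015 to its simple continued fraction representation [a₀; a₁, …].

[11; 1, 1, 6, 3, 60, 1, 3]

Apply division with remainder until the remainder is 0:
⌊115539/10015⌋ = 11, remainder 5374
⌊10015/5374⌋ = 1, remainder 4641
⌊5374/4641⌋ = 1, remainder 733
⌊4641/733⌋ = 6, remainder 243
⌊733/243⌋ = 3, remainder 4
⌊243/4⌋ = 60, remainder 3
⌊4/3⌋ = 1, remainder 1
⌊3/1⌋ = 3, remainder 0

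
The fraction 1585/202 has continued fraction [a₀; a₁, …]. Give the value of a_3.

1585 = 7·202 + 171, so a_0 = 7
202 = 1·171 + 31, so a_1 = 1
171 = 5·31 + 16, so a_2 = 5
31 = 1·16 + 15, so a_3 = 1

1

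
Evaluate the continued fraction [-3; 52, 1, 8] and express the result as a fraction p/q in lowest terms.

-1419/476

a_0 = -3: -3/1
a_1 = 52: -155/52
a_2 = 1: -158/53
a_3 = 8: -1419/476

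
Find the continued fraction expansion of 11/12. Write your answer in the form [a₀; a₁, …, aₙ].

⌊11/12⌋ = 0, remainder 11
⌊12/11⌋ = 1, remainder 1
⌊11/1⌋ = 11, remainder 0

[0; 1, 11]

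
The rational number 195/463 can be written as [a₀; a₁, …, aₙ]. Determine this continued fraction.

195 ÷ 463 → quotient 0, remainder 195
463 ÷ 195 → quotient 2, remainder 73
195 ÷ 73 → quotient 2, remainder 49
73 ÷ 49 → quotient 1, remainder 24
49 ÷ 24 → quotient 2, remainder 1
24 ÷ 1 → quotient 24, remainder 0

[0; 2, 2, 1, 2, 24]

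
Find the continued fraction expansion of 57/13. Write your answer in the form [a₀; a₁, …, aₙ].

⌊57/13⌋ = 4, remainder 5
⌊13/5⌋ = 2, remainder 3
⌊5/3⌋ = 1, remainder 2
⌊3/2⌋ = 1, remainder 1
⌊2/1⌋ = 2, remainder 0

[4; 2, 1, 1, 2]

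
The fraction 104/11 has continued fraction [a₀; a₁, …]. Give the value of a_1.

2

Run the Euclidean algorithm, recording each quotient:
104 = 9·11 + 5, so a_0 = 9
11 = 2·5 + 1, so a_1 = 2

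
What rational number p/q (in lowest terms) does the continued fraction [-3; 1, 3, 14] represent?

-128/57

Collapse the nested fraction from the inside out:
Start with 14.
3 + 1/(14/1) = 3 + 1/14 = 43/14
1 + 1/(43/14) = 1 + 14/43 = 57/43
-3 + 1/(57/43) = -3 + 43/57 = -128/57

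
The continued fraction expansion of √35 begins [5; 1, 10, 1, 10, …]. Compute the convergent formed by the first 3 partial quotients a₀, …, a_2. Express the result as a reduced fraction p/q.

Work from the innermost term outward:
Start with 10.
1 + 1/(10/1) = 1 + 1/10 = 11/10
5 + 1/(11/10) = 5 + 10/11 = 65/11

65/11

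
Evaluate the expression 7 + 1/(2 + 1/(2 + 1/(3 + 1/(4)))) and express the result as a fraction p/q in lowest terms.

Compute successive convergents:
a_0 = 7: 7/1
a_1 = 2: 15/2
a_2 = 2: 37/5
a_3 = 3: 126/17
a_4 = 4: 541/73

541/73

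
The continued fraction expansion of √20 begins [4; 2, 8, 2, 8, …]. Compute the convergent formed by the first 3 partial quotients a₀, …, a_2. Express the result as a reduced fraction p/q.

76/17

Start with 8.
2 + 1/(8/1) = 2 + 1/8 = 17/8
4 + 1/(17/8) = 4 + 8/17 = 76/17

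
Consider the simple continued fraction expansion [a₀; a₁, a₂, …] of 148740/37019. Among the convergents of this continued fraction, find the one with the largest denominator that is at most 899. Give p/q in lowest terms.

896/223

List convergents until the denominator exceeds the bound:
a_0 = 4: 4/1  (≤ bound)
a_1 = 55: 221/55  (≤ bound)
a_2 = 1: 225/56  (≤ bound)
a_3 = 3: 896/223  (≤ bound)
a_4 = 41: 36961/9199  (> 899, stop)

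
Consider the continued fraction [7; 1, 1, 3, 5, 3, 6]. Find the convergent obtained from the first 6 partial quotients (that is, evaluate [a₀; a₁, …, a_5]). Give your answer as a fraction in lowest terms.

a_0 = 7: 7/1
a_1 = 1: 8/1
a_2 = 1: 15/2
a_3 = 3: 53/7
a_4 = 5: 280/37
a_5 = 3: 893/118

893/118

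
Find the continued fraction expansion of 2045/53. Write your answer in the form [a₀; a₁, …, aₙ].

Apply division with remainder until the remainder is 0:
⌊2045/53⌋ = 38, remainder 31
⌊53/31⌋ = 1, remainder 22
⌊31/22⌋ = 1, remainder 9
⌊22/9⌋ = 2, remainder 4
⌊9/4⌋ = 2, remainder 1
⌊4/1⌋ = 4, remainder 0

[38; 1, 1, 2, 2, 4]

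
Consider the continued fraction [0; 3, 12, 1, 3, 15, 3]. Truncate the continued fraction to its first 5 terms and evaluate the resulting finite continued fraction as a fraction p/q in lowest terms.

a_0 = 0: 0/1
a_1 = 3: 1/3
a_2 = 12: 12/37
a_3 = 1: 13/40
a_4 = 3: 51/157

51/157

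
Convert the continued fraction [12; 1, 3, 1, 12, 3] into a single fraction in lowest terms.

a_0 = 12: 12/1
a_1 = 1: 13/1
a_2 = 3: 51/4
a_3 = 1: 64/5
a_4 = 12: 819/64
a_5 = 3: 2521/197

2521/197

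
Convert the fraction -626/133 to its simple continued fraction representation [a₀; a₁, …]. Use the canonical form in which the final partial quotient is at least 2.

Repeatedly divide and take the remainder:
⌊-626/133⌋ = -5, remainder 39
⌊133/39⌋ = 3, remainder 16
⌊39/16⌋ = 2, remainder 7
⌊16/7⌋ = 2, remainder 2
⌊7/2⌋ = 3, remainder 1
⌊2/1⌋ = 2, remainder 0

[-5; 3, 2, 2, 3, 2]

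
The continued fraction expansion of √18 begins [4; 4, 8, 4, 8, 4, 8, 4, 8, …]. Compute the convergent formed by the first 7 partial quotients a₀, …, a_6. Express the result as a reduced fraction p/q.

Use the convergent recurrence hₖ = aₖ·hₖ₋₁ + hₖ₋₂ (and likewise for the denominators kₖ):
a_0 = 4: 4/1
a_1 = 4: 17/4
a_2 = 8: 140/33
a_3 = 4: 577/136
a_4 = 8: 4756/1121
a_5 = 4: 19601/4620
a_6 = 8: 161564/38081

161564/38081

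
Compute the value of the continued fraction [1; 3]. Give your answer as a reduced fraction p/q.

a_0 = 1: 1/1
a_1 = 3: 4/3

4/3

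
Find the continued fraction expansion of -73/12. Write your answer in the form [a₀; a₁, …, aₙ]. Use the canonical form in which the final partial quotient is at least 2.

[-7; 1, 11]

-73 ÷ 12 → quotient -7, remainder 11
12 ÷ 11 → quotient 1, remainder 1
11 ÷ 1 → quotient 11, remainder 0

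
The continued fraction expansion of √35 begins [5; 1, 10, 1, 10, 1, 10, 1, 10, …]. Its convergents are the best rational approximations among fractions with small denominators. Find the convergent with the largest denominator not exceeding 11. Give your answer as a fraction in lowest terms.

65/11

a_0 = 5: 5/1  (≤ bound)
a_1 = 1: 6/1  (≤ bound)
a_2 = 10: 65/11  (≤ bound)
a_3 = 1: 71/12  (> 11, stop)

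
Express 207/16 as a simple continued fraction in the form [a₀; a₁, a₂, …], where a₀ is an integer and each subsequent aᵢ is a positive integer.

[12; 1, 15]

207 = 12·16 + 15, so a_0 = 12
16 = 1·15 + 1, so a_1 = 1
15 = 15·1 + 0, so a_2 = 15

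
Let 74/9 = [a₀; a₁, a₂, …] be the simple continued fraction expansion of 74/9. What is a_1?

⌊74/9⌋ = 8, remainder 2
⌊9/2⌋ = 4, remainder 1

4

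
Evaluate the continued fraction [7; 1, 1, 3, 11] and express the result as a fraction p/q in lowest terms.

Start with 11.
3 + 1/(11/1) = 3 + 1/11 = 34/11
1 + 1/(34/11) = 1 + 11/34 = 45/34
1 + 1/(45/34) = 1 + 34/45 = 79/45
7 + 1/(79/45) = 7 + 45/79 = 598/79

598/79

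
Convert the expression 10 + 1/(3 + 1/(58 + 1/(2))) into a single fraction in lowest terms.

3647/353

Use the convergent recurrence hₖ = aₖ·hₖ₋₁ + hₖ₋₂ (and likewise for the denominators kₖ):
a_0 = 10: 10/1
a_1 = 3: 31/3
a_2 = 58: 1808/175
a_3 = 2: 3647/353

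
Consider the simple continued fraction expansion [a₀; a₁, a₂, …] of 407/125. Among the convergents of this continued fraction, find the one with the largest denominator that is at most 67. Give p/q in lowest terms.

List convergents until the denominator exceeds the bound:
a_0 = 3: 3/1  (≤ bound)
a_1 = 3: 10/3  (≤ bound)
a_2 = 1: 13/4  (≤ bound)
a_3 = 9: 127/39  (≤ bound)
a_4 = 1: 140/43  (≤ bound)
a_5 = 2: 407/125  (> 67, stop)

140/43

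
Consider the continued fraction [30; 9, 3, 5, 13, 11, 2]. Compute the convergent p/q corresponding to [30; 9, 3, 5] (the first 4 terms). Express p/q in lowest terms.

4486/149

Use the convergent recurrence hₖ = aₖ·hₖ₋₁ + hₖ₋₂ (and likewise for the denominators kₖ):
a_0 = 30: 30/1
a_1 = 9: 271/9
a_2 = 3: 843/28
a_3 = 5: 4486/149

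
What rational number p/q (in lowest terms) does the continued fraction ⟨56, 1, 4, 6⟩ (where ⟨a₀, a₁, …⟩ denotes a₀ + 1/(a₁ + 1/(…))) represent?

1761/31

Start with 6.
4 + 1/(6/1) = 4 + 1/6 = 25/6
1 + 1/(25/6) = 1 + 6/25 = 31/25
56 + 1/(31/25) = 56 + 25/31 = 1761/31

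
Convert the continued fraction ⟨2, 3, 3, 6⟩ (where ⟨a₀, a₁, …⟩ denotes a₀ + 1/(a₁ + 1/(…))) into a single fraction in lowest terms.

145/63

Build up convergents one term at a time:
a_0 = 2: 2/1
a_1 = 3: 7/3
a_2 = 3: 23/10
a_3 = 6: 145/63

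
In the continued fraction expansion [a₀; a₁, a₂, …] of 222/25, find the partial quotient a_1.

1

222 ÷ 25 → quotient 8, remainder 22
25 ÷ 22 → quotient 1, remainder 3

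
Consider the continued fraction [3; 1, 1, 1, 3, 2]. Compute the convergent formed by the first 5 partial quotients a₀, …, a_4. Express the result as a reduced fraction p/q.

Use the convergent recurrence hₖ = aₖ·hₖ₋₁ + hₖ₋₂ (and likewise for the denominators kₖ):
a_0 = 3: 3/1
a_1 = 1: 4/1
a_2 = 1: 7/2
a_3 = 1: 11/3
a_4 = 3: 40/11

40/11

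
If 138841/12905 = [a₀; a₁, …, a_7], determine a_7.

14

138841 ÷ 12905 → quotient 10, remainder 9791
12905 ÷ 9791 → quotient 1, remainder 3114
9791 ÷ 3114 → quotient 3, remainder 449
3114 ÷ 449 → quotient 6, remainder 420
449 ÷ 420 → quotient 1, remainder 29
420 ÷ 29 → quotient 14, remainder 14
29 ÷ 14 → quotient 2, remainder 1
14 ÷ 1 → quotient 14, remainder 0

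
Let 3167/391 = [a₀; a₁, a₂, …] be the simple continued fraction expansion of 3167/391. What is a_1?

Run the Euclidean algorithm, recording each quotient:
⌊3167/391⌋ = 8, remainder 39
⌊391/39⌋ = 10, remainder 1

10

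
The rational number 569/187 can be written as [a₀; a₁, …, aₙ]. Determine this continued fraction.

569 = 3·187 + 8, so a_0 = 3
187 = 23·8 + 3, so a_1 = 23
8 = 2·3 + 2, so a_2 = 2
3 = 1·2 + 1, so a_3 = 1
2 = 2·1 + 0, so a_4 = 2

[3; 23, 2, 1, 2]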